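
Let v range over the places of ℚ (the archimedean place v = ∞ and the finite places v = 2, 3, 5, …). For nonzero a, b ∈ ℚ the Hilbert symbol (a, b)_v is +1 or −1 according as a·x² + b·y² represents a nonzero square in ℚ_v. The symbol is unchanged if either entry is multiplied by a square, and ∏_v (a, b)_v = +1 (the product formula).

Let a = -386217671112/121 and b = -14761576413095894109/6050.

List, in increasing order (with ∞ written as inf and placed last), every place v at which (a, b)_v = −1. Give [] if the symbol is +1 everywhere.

[13, 17, 19, inf]

Mod squares: a ≡ -260338, b ≡ -58. Check v ∈ {∞, 2, 3, 5, 7, 11, 13, 17, 19, 29, 31}.
v=13: a=13^1·(≡2), b=13^2·(≡8) mod 13; (2|13)=-1, (8|13)=-1; (−1)^{1·2·6}·(-1)^2·(-1)^1 = -1.
v=2: v_2(a)=3, v_2(b)=-1; units ≡ 7, 3 (mod 8); ε·ε+αω+βω = 1·1+3·1+-1·0 ≡ 0  ⇒  (a,b)_2 = +1.
v=31: a=31^1·(≡12), b=31^2·(≡20) mod 31; (12|31)=-1, (20|31)=+1; (−1)^{1·2·15}·(-1)^2·(+1)^1 = +1.
v=19: a=19^1·(≡1), b=19^2·(≡18) mod 19; (1|19)=+1, (18|19)=-1; (−1)^{1·2·9}·(+1)^2·(-1)^1 = -1.
v=11: a=11^-2·(≡2), b=11^-2·(≡7) mod 11; (2|11)=-1, (7|11)=-1; (−1)^{-2·-2·5}·(-1)^-2·(-1)^-2 = +1.
v=5: a=5^0·(≡3), b=5^-2·(≡3) mod 5; (3|5)=-1, (3|5)=-1; (−1)^{0·-2·2}·(-1)^-2·(-1)^0 = +1.
v=3: a=3^2·(≡2), b=3^6·(≡2) mod 3; (2|3)=-1, (2|3)=-1; (−1)^{2·6·1}·(-1)^6·(-1)^2 = +1.
v=∞: -260338 < 0 and -58 < 0  ⇒  (a,b)_∞ = -1.
v=17: a=17^1·(≡3), b=17^2·(≡7) mod 17; (3|17)=-1, (7|17)=-1; (−1)^{1·2·8}·(-1)^2·(-1)^1 = -1.
v=29: a=29^2·(≡5), b=29^3·(≡27) mod 29; (5|29)=+1, (27|29)=-1; (−1)^{2·3·14}·(+1)^3·(-1)^2 = +1.
v=7: a=7^2·(≡3), b=7^2·(≡6) mod 7; (3|7)=-1, (6|7)=-1; (−1)^{2·2·3}·(-1)^2·(-1)^2 = +1.
Ram(-260338, -58) = {13, 17, 19, ∞}; no ℚ_13-point on the conic.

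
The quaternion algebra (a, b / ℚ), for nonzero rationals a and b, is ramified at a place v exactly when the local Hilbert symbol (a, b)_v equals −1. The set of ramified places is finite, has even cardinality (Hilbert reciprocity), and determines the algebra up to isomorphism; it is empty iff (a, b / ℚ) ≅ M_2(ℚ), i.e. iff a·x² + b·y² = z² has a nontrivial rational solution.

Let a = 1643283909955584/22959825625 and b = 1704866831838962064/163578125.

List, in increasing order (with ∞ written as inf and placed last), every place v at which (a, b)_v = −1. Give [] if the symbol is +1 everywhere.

[29, 31]

Mod squares: a ≡ 9269, b ≡ 29. Check v ∈ {∞, 2, 3, 5, 7, 11, 13, 17, 19, 23, 29, 31, 43}.
v=11: a=11^-2·(≡8), b=11^0·(≡6) mod 11; (8|11)=-1, (6|11)=-1; (−1)^{-2·0·5}·(-1)^0·(-1)^-2 = +1.
v=31: a=31^1·(≡5), b=31^2·(≡26) mod 31; (5|31)=+1, (26|31)=-1; (−1)^{1·2·15}·(+1)^2·(-1)^1 = -1.
v=2: v_2(a)=12, v_2(b)=4; units ≡ 5, 5 (mod 8); ε·ε+αω+βω = 0·0+12·1+4·1 ≡ 0  ⇒  (a,b)_2 = +1.
v=19: a=19^-2·(≡5), b=19^-2·(≡13) mod 19; (5|19)=+1, (13|19)=-1; (−1)^{-2·-2·9}·(+1)^-2·(-1)^-2 = +1.
v=43: a=43^2·(≡17), b=43^2·(≡12) mod 43; (17|43)=+1, (12|43)=-1; (−1)^{2·2·21}·(+1)^2·(-1)^2 = +1.
v=∞: 9269 > 0 and 29 > 0  ⇒  (a,b)_∞ = +1.
v=13: a=13^1·(≡7), b=13^4·(≡3) mod 13; (7|13)=-1, (3|13)=+1; (−1)^{1·4·6}·(-1)^4·(+1)^1 = +1.
v=5: a=5^-4·(≡4), b=5^-6·(≡1) mod 5; (4|5)=+1, (1|5)=+1; (−1)^{-4·-6·2}·(+1)^-6·(+1)^-4 = +1.
v=3: a=3^4·(≡2), b=3^4·(≡2) mod 3; (2|3)=-1, (2|3)=-1; (−1)^{4·4·1}·(-1)^4·(-1)^4 = +1.
v=29: a=29^-2·(≡18), b=29^-1·(≡9) mod 29; (18|29)=-1, (9|29)=+1; (−1)^{-2·-1·14}·(-1)^-1·(+1)^-2 = -1.
v=23: a=23^1·(≡1), b=23^2·(≡2) mod 23; (1|23)=+1, (2|23)=+1; (−1)^{1·2·11}·(+1)^2·(+1)^1 = +1.
v=17: a=17^2·(≡13), b=17^0·(≡6) mod 17; (13|17)=+1, (6|17)=-1; (−1)^{2·0·8}·(+1)^0·(-1)^2 = +1.
v=7: a=7^0·(≡4), b=7^2·(≡2) mod 7; (4|7)=+1, (2|7)=+1; (−1)^{0·2·3}·(+1)^2·(+1)^0 = +1.
|Ram(9269, 29)| = 2, even; anisotropic at {29, 31}.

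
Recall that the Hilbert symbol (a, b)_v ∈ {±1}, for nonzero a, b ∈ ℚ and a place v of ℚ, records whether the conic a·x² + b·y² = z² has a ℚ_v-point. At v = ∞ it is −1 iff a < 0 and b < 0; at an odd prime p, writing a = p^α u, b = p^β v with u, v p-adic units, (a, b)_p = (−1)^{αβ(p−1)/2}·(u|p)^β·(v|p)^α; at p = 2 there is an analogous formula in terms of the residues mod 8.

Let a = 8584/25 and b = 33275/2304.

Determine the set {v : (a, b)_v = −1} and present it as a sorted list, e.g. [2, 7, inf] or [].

[2, 29]

Mod squares: a ≡ 2146, b ≡ 11. Check v ∈ {∞, 2, 3, 5, 11, 29, 37}.
v=37: a=37^1·(≡30), b=37^0·(≡16) mod 37; (30|37)=+1, (16|37)=+1; (−1)^{1·0·18}·(+1)^0·(+1)^1 = +1.
v=11: a=11^0·(≡5), b=11^3·(≡5) mod 11; (5|11)=+1, (5|11)=+1; (−1)^{0·3·5}·(+1)^3·(+1)^0 = +1.
v=5: a=5^-2·(≡4), b=5^2·(≡4) mod 5; (4|5)=+1, (4|5)=+1; (−1)^{-2·2·2}·(+1)^2·(+1)^-2 = +1.
v=3: a=3^0·(≡1), b=3^-2·(≡2) mod 3; (1|3)=+1, (2|3)=-1; (−1)^{0·-2·1}·(+1)^-2·(-1)^0 = +1.
v=∞: 2146 > 0 and 11 > 0  ⇒  (a,b)_∞ = +1.
v=2: v_2(a)=3, v_2(b)=-8; units ≡ 1, 3 (mod 8); ε·ε+αω+βω = 0·1+3·1+-8·0 ≡ 1  ⇒  (a,b)_2 = -1.
v=29: a=29^1·(≡13), b=29^0·(≡21) mod 29; (13|29)=+1, (21|29)=-1; (−1)^{1·0·14}·(+1)^0·(-1)^1 = -1.
|Ram(2146, 11)| = 2, even; anisotropic at {2, 29}.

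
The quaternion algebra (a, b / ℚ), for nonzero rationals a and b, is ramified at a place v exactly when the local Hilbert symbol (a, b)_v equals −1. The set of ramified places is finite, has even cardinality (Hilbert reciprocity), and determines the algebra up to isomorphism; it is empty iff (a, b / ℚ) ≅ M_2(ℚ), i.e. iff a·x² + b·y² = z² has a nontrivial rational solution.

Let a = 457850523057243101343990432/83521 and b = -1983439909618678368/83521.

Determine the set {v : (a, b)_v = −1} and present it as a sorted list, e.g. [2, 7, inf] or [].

(a, b) ≡ (1184019018, -2262) mod (ℚ^×)²; places V = {2, 3, 7, 11, 13, 17, 29, 37, 43, 47, ∞}.
(a,b)_37: α=3, u≡7; β=2, v≡22 (mod 37); (7|37)=+1, (22|37)=-1; sign (−1)^0·+1^2·-1^3 = -1.
(a,b)_2: α=5, β=5; u≡5, v≡5 (mod 8); ε(u)ε(v)=0·0, αω(v)=5·1, βω(u)=5·1; sum ≡ 0  ⇒  +1.
(a,b)_43: α=3, u≡39; β=2, v≡4 (mod 43); (39|43)=-1, (4|43)=+1; sign (−1)^0·-1^2·+1^3 = +1.
(a,b)_29: α=1, u≡2; β=1, v≡22 (mod 29); (2|29)=-1, (22|29)=+1; sign (−1)^0·-1^1·+1^1 = -1.
(a,b)_17: α=-4, u≡9; β=-4, v≡1 (mod 17); (9|17)=+1, (1|17)=+1; sign (−1)^0·+1^-4·+1^-4 = +1.
(a,b)_13: α=1, u≡3; β=1, v≡6 (mod 13); (3|13)=+1, (6|13)=-1; sign (−1)^0·+1^1·-1^1 = -1.
(a,b)_3: α=7, u≡2; β=5, v≡2 (mod 3); (2|3)=-1, (2|3)=-1; sign (−1)^1·-1^5·-1^7 = -1.
(a,b)_7: α=3, u≡6; β=0, v≡6 (mod 7); (6|7)=-1, (6|7)=-1; sign (−1)^0·-1^0·-1^3 = -1.
(a,b)_47: α=3, u≡33; β=2, v≡44 (mod 47); (33|47)=-1, (44|47)=-1; sign (−1)^0·-1^2·-1^3 = -1.
(a,b)_11: α=2, u≡6; β=2, v≡4 (mod 11); (6|11)=-1, (4|11)=+1; sign (−1)^0·-1^2·+1^2 = +1.
(a,b)_∞: sgn(1184019018)=+, sgn(-2262)=−, so +1.
Ram(1184019018, -2262) = {3, 7, 13, 29, 37, 47}; no ℚ_3-point on the conic.

[3, 7, 13, 29, 37, 47]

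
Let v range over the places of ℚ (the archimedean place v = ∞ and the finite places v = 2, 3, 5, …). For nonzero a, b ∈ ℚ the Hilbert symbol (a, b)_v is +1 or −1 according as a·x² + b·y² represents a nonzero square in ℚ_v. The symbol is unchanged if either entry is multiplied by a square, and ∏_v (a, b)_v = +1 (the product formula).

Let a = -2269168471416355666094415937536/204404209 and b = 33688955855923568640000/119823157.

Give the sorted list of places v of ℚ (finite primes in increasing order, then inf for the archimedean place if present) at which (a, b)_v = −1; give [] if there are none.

Mod squares: a ≡ -1771, b ≡ 419543. Check v ∈ {∞, 2, 3, 5, 7, 11, 17, 23, 29, 31, 37}.
v=23: a=23^1·(≡21), b=23^1·(≡2) mod 23; (21|23)=-1, (2|23)=+1; (−1)^{1·1·11}·(-1)^1·(+1)^1 = +1.
v=5: a=5^0·(≡1), b=5^4·(≡2) mod 5; (1|5)=+1, (2|5)=-1; (−1)^{0·4·2}·(+1)^4·(-1)^0 = +1.
v=37: a=37^2·(≡8), b=37^1·(≡20) mod 37; (8|37)=-1, (20|37)=-1; (−1)^{2·1·18}·(-1)^1·(-1)^2 = -1.
v=31: a=31^10·(≡15), b=31^6·(≡16) mod 31; (15|31)=-1, (16|31)=+1; (−1)^{10·6·15}·(-1)^6·(+1)^10 = +1.
v=11: a=11^3·(≡9), b=11^2·(≡3) mod 11; (9|11)=+1, (3|11)=+1; (−1)^{3·2·5}·(+1)^2·(+1)^3 = +1.
v=7: a=7^1·(≡5), b=7^0·(≡6) mod 7; (5|7)=-1, (6|7)=-1; (−1)^{1·0·3}·(-1)^0·(-1)^1 = -1.
v=17: a=17^-2·(≡14), b=17^-3·(≡10) mod 17; (14|17)=-1, (10|17)=-1; (−1)^{-2·-3·8}·(-1)^-3·(-1)^-2 = -1.
v=3: a=3^2·(≡2), b=3^2·(≡2) mod 3; (2|3)=-1, (2|3)=-1; (−1)^{2·2·1}·(-1)^2·(-1)^2 = +1.
v=∞: -1771 < 0 and 419543 > 0  ⇒  (a,b)_∞ = +1.
v=29: a=29^-4·(≡14), b=29^-3·(≡13) mod 29; (14|29)=-1, (13|29)=+1; (−1)^{-4·-3·14}·(-1)^-3·(+1)^-4 = -1.
v=2: v_2(a)=20, v_2(b)=16; units ≡ 5, 7 (mod 8); ε·ε+αω+βω = 0·1+20·0+16·1 ≡ 0  ⇒  (a,b)_2 = +1.
Ram(-1771, 419543) = {7, 17, 29, 37}; no ℚ_7-point on the conic.

[7, 17, 29, 37]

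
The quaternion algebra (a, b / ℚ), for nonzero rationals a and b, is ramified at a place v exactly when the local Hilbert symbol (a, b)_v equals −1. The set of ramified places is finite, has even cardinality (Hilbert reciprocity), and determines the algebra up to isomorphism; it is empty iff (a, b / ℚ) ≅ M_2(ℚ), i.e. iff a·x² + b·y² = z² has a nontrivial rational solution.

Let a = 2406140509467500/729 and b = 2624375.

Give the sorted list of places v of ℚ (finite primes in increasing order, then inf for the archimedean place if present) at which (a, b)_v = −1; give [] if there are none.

(a, b) ≡ (323, 4199) mod (ℚ^×)²; places V = {2, 3, 5, 13, 17, 19, ∞}.
(a,b)_2: α=2, β=0; u≡3, v≡7 (mod 8); ε(u)ε(v)=1·1, αω(v)=2·0, βω(u)=0·1; sum ≡ 1  ⇒  -1.
(a,b)_13: α=4, u≡7; β=1, v≡11 (mod 13); (7|13)=-1, (11|13)=-1; sign (−1)^0·-1^1·-1^4 = -1.
(a,b)_3: α=-6, u≡2; β=0, v≡2 (mod 3); (2|3)=-1, (2|3)=-1; sign (−1)^0·-1^0·-1^-6 = +1.
(a,b)_∞: sgn(323)=+, sgn(4199)=+, so +1.
(a,b)_19: α=3, u≡4; β=1, v≡14 (mod 19); (4|19)=+1, (14|19)=-1; sign (−1)^1·+1^1·-1^3 = +1.
(a,b)_5: α=4, u≡2; β=4, v≡4 (mod 5); (2|5)=-1, (4|5)=+1; sign (−1)^0·-1^4·+1^4 = +1.
(a,b)_17: α=3, u≡13; β=1, v≡15 (mod 17); (13|17)=+1, (15|17)=+1; sign (−1)^0·+1^1·+1^3 = +1.
Ram(323, 4199) = {2, 13}; no ℚ_2-point on the conic.

[2, 13]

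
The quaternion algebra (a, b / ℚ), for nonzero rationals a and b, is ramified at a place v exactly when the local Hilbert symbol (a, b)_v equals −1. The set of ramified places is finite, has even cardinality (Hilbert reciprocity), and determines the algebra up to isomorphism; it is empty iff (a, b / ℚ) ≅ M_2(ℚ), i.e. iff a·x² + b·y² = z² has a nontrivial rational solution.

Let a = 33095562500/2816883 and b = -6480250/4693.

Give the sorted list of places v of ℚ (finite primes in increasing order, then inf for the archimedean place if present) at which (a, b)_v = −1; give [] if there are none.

[3, 5, 7, 11]

Mod squares: a ≡ 3003, b ≡ -130. Check v ∈ {∞, 2, 3, 5, 7, 11, 13, 17, 19, 23}.
v=7: a=7^1·(≡1), b=7^2·(≡5) mod 7; (1|7)=+1, (5|7)=-1; (−1)^{1·2·3}·(+1)^2·(-1)^1 = -1.
v=5: a=5^6·(≡2), b=5^3·(≡1) mod 5; (2|5)=-1, (1|5)=+1; (−1)^{6·3·2}·(-1)^3·(+1)^6 = -1.
v=13: a=13^1·(≡9), b=13^-1·(≡12) mod 13; (9|13)=+1, (12|13)=+1; (−1)^{1·-1·6}·(+1)^-1·(+1)^1 = +1.
v=23: a=23^2·(≡4), b=23^2·(≡9) mod 23; (4|23)=+1, (9|23)=+1; (−1)^{2·2·11}·(+1)^2·(+1)^2 = +1.
v=3: a=3^-3·(≡2), b=3^0·(≡2) mod 3; (2|3)=-1, (2|3)=-1; (−1)^{-3·0·1}·(-1)^0·(-1)^-3 = -1.
v=2: v_2(a)=2, v_2(b)=1; units ≡ 3, 7 (mod 8); ε·ε+αω+βω = 1·1+2·0+1·1 ≡ 0  ⇒  (a,b)_2 = +1.
v=11: a=11^1·(≡9), b=11^0·(≡10) mod 11; (9|11)=+1, (10|11)=-1; (−1)^{1·0·5}·(+1)^0·(-1)^1 = -1.
v=17: a=17^-2·(≡6), b=17^0·(≡14) mod 17; (6|17)=-1, (14|17)=-1; (−1)^{-2·0·8}·(-1)^0·(-1)^-2 = +1.
v=∞: 3003 > 0 and -130 < 0  ⇒  (a,b)_∞ = +1.
v=19: a=19^-2·(≡11), b=19^-2·(≡12) mod 19; (11|19)=+1, (12|19)=-1; (−1)^{-2·-2·9}·(+1)^-2·(-1)^-2 = +1.
Ram(3003, -130) = {3, 5, 7, 11}; no ℚ_3-point on the conic.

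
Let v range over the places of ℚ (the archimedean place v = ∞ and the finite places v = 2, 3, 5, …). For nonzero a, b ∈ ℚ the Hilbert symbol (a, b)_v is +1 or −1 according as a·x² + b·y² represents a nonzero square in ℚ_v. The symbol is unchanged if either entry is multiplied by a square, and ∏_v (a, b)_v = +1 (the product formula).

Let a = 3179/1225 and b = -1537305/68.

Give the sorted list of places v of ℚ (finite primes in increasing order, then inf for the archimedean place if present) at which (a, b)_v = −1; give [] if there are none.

[2, 3, 11, 17]

(a, b) ≡ (11, -1785) mod (ℚ^×)²; places V = {2, 3, 5, 7, 11, 17, ∞}.
(a,b)_3: α=0, u≡2; β=1, v≡2 (mod 3); (2|3)=-1, (2|3)=-1; sign (−1)^0·-1^1·-1^0 = -1.
(a,b)_5: α=-2, u≡1; β=1, v≡3 (mod 5); (1|5)=+1, (3|5)=-1; sign (−1)^0·+1^1·-1^-2 = +1.
(a,b)_11: α=1, u≡9; β=4, v≡8 (mod 11); (9|11)=+1, (8|11)=-1; sign (−1)^0·+1^4·-1^1 = -1.
(a,b)_∞: sgn(11)=+, sgn(-1785)=−, so +1.
(a,b)_17: α=2, u≡11; β=-1, v≡14 (mod 17); (11|17)=-1, (14|17)=-1; sign (−1)^0·-1^-1·-1^2 = -1.
(a,b)_2: α=0, β=-2; u≡3, v≡7 (mod 8); ε(u)ε(v)=1·1, αω(v)=0·0, βω(u)=-2·1; sum ≡ 1  ⇒  -1.
(a,b)_7: α=-2, u≡2; β=1, v≡2 (mod 7); (2|7)=+1, (2|7)=+1; sign (−1)^0·+1^1·+1^-2 = +1.
|Ram(11, -1785)| = 4, even; anisotropic at {2, 3, 11, 17}.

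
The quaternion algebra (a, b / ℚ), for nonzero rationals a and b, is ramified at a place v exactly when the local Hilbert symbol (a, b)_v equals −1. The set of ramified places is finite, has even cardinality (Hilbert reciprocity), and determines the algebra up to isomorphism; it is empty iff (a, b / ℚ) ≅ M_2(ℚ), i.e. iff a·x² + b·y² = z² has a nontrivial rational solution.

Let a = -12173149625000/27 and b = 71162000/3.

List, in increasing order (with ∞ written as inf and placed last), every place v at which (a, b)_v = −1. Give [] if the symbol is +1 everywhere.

[2, 5, 7, 13, 17, 23]

Mod squares: a ≡ -78, b ≡ 533715. Check v ∈ {∞, 2, 3, 5, 7, 13, 17, 23}.
v=5: a=5^6·(≡2), b=5^3·(≡2) mod 5; (2|5)=-1, (2|5)=-1; (−1)^{6·3·2}·(-1)^3·(-1)^6 = -1.
v=17: a=17^2·(≡5), b=17^1·(≡13) mod 17; (5|17)=-1, (13|17)=+1; (−1)^{2·1·8}·(-1)^1·(+1)^2 = -1.
v=2: v_2(a)=3, v_2(b)=4; units ≡ 1, 3 (mod 8); ε·ε+αω+βω = 0·1+3·1+4·0 ≡ 1  ⇒  (a,b)_2 = -1.
v=7: a=7^2·(≡6), b=7^1·(≡4) mod 7; (6|7)=-1, (4|7)=+1; (−1)^{2·1·3}·(-1)^1·(+1)^2 = -1.
v=13: a=13^1·(≡2), b=13^1·(≡4) mod 13; (2|13)=-1, (4|13)=+1; (−1)^{1·1·6}·(-1)^1·(+1)^1 = -1.
v=3: a=3^-3·(≡1), b=3^-1·(≡2) mod 3; (1|3)=+1, (2|3)=-1; (−1)^{-3·-1·1}·(+1)^-1·(-1)^-3 = +1.
v=23: a=23^2·(≡7), b=23^1·(≡21) mod 23; (7|23)=-1, (21|23)=-1; (−1)^{2·1·11}·(-1)^1·(-1)^2 = -1.
v=∞: -78 < 0 and 533715 > 0  ⇒  (a,b)_∞ = +1.
|Ram(-78, 533715)| = 6, even; anisotropic at {2, 5, 7, 13, 17, 23}.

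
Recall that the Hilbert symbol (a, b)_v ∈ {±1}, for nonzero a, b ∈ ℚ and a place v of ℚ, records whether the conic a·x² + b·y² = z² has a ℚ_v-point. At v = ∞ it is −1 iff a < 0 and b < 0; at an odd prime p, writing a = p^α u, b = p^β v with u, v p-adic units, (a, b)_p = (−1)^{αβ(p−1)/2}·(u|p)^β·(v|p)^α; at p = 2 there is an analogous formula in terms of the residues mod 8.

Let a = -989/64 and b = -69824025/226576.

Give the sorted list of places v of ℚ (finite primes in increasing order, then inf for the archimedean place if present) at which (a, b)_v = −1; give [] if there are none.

(a, b) ≡ (-989, -41) mod (ℚ^×)²; places V = {2, 3, 5, 7, 17, 23, 29, 41, 43, ∞}.
(a,b)_43: α=1, u≡3; β=0, v≡7 (mod 43); (3|43)=-1, (7|43)=-1; sign (−1)^0·-1^0·-1^1 = -1.
(a,b)_7: α=0, u≡5; β=-2, v≡4 (mod 7); (5|7)=-1, (4|7)=+1; sign (−1)^0·-1^-2·+1^0 = +1.
(a,b)_5: α=0, u≡4; β=2, v≡4 (mod 5); (4|5)=+1, (4|5)=+1; sign (−1)^0·+1^2·+1^0 = +1.
(a,b)_23: α=1, u≡4; β=0, v≡14 (mod 23); (4|23)=+1, (14|23)=-1; sign (−1)^0·+1^0·-1^1 = -1.
(a,b)_∞: sgn(-989)=−, sgn(-41)=−, so -1.
(a,b)_41: α=0, u≡39; β=1, v≡32 (mod 41); (39|41)=+1, (32|41)=+1; sign (−1)^0·+1^1·+1^0 = +1.
(a,b)_3: α=0, u≡1; β=4, v≡1 (mod 3); (1|3)=+1, (1|3)=+1; sign (−1)^0·+1^4·+1^0 = +1.
(a,b)_17: α=0, u≡5; β=-2, v≡12 (mod 17); (5|17)=-1, (12|17)=-1; sign (−1)^0·-1^-2·-1^0 = +1.
(a,b)_2: α=-6, β=-4; u≡3, v≡7 (mod 8); ε(u)ε(v)=1·1, αω(v)=-6·0, βω(u)=-4·1; sum ≡ 1  ⇒  -1.
(a,b)_29: α=0, u≡14; β=2, v≡27 (mod 29); (14|29)=-1, (27|29)=-1; sign (−1)^0·-1^2·-1^0 = +1.
|Ram(-989, -41)| = 4, even; anisotropic at {2, 23, 43, ∞}.

[2, 23, 43, inf]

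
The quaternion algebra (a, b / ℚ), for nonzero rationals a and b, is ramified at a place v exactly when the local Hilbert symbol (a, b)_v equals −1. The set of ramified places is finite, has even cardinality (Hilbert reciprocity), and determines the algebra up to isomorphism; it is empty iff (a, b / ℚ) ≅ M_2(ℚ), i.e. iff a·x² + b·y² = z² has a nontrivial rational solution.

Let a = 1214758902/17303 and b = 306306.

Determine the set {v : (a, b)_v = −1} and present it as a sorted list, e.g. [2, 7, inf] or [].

Mod squares: a ≡ 14586, b ≡ 34034. Check v ∈ {∞, 2, 3, 7, 11, 13, 17, 29}.
v=3: a=3^1·(≡2), b=3^2·(≡2) mod 3; (2|3)=-1, (2|3)=-1; (−1)^{1·2·1}·(-1)^2·(-1)^1 = -1.
v=17: a=17^3·(≡15), b=17^1·(≡15) mod 17; (15|17)=+1, (15|17)=+1; (−1)^{3·1·8}·(+1)^1·(+1)^3 = +1.
v=11: a=11^-3·(≡8), b=11^1·(≡5) mod 11; (8|11)=-1, (5|11)=+1; (−1)^{-3·1·5}·(-1)^1·(+1)^-3 = +1.
v=13: a=13^-1·(≡9), b=13^1·(≡6) mod 13; (9|13)=+1, (6|13)=-1; (−1)^{-1·1·6}·(+1)^1·(-1)^-1 = -1.
v=29: a=29^2·(≡1), b=29^0·(≡8) mod 29; (1|29)=+1, (8|29)=-1; (−1)^{2·0·14}·(+1)^0·(-1)^2 = +1.
v=7: a=7^2·(≡6), b=7^1·(≡1) mod 7; (6|7)=-1, (1|7)=+1; (−1)^{2·1·3}·(-1)^1·(+1)^2 = -1.
v=∞: 14586 > 0 and 34034 > 0  ⇒  (a,b)_∞ = +1.
v=2: v_2(a)=1, v_2(b)=1; units ≡ 5, 1 (mod 8); ε·ε+αω+βω = 0·0+1·0+1·1 ≡ 1  ⇒  (a,b)_2 = -1.
Ram(14586, 34034) = {2, 3, 7, 13}; no ℚ_2-point on the conic.

[2, 3, 7, 13]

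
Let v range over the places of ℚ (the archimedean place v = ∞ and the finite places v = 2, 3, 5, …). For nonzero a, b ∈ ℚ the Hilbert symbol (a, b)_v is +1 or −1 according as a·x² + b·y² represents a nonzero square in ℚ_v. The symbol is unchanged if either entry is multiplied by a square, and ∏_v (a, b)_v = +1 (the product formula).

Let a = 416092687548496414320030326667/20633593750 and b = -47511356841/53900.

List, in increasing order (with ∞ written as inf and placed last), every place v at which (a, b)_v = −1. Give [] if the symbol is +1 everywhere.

(a, b) ≡ (448514, -11) mod (ℚ^×)²; places V = {2, 3, 5, 7, 11, 13, 19, 23, 29, 37, ∞}.
(a,b)_23: α=2, u≡17; β=2, v≡2 (mod 23); (17|23)=-1, (2|23)=+1; sign (−1)^0·-1^2·+1^2 = +1.
(a,b)_5: α=-8, u≡1; β=-2, v≡4 (mod 5); (1|5)=+1, (4|5)=+1; sign (−1)^0·+1^-2·+1^-8 = +1.
(a,b)_7: α=-4, u≡6; β=-2, v≡3 (mod 7); (6|7)=-1, (3|7)=-1; sign (−1)^0·-1^-2·-1^-4 = +1.
(a,b)_37: α=1, u≡35; β=0, v≡10 (mod 37); (35|37)=-1, (10|37)=+1; sign (−1)^0·-1^0·+1^1 = +1.
(a,b)_3: α=38, u≡2; β=12, v≡1 (mod 3); (2|3)=-1, (1|3)=+1; sign (−1)^0·-1^12·+1^38 = +1.
(a,b)_∞: sgn(448514)=+, sgn(-11)=−, so +1.
(a,b)_13: α=4, u≡3; β=2, v≡2 (mod 13); (3|13)=+1, (2|13)=-1; sign (−1)^0·+1^2·-1^4 = +1.
(a,b)_29: α=1, u≡24; β=0, v≡15 (mod 29); (24|29)=+1, (15|29)=-1; sign (−1)^0·+1^0·-1^1 = -1.
(a,b)_2: α=-1, β=-2; u≡1, v≡5 (mod 8); ε(u)ε(v)=0·0, αω(v)=-1·1, βω(u)=-2·0; sum ≡ 1  ⇒  -1.
(a,b)_11: α=-1, u≡6; β=-1, v≡6 (mod 11); (6|11)=-1, (6|11)=-1; sign (−1)^1·-1^-1·-1^-1 = -1.
(a,b)_19: α=1, u≡2; β=0, v≡3 (mod 19); (2|19)=-1, (3|19)=-1; sign (−1)^0·-1^0·-1^1 = -1.
Ram(448514, -11) = {2, 11, 19, 29}; no ℚ_2-point on the conic.

[2, 11, 19, 29]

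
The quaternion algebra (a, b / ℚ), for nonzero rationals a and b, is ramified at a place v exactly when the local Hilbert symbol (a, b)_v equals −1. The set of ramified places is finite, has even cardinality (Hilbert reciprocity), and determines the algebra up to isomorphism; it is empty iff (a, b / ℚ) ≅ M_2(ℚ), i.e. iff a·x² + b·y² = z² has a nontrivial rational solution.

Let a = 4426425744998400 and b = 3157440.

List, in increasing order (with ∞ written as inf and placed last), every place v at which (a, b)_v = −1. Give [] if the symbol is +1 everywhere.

[2, 13, 23, 37]

Mod squares: a ≡ 111, b ≡ 49335. Check v ∈ {∞, 2, 3, 5, 11, 13, 23, 37}.
v=5: a=5^2·(≡1), b=5^1·(≡3) mod 5; (1|5)=+1, (3|5)=-1; (−1)^{2·1·2}·(+1)^1·(-1)^2 = +1.
v=11: a=11^2·(≡1), b=11^1·(≡6) mod 11; (1|11)=+1, (6|11)=-1; (−1)^{2·1·5}·(+1)^1·(-1)^2 = +1.
v=∞: 111 > 0 and 49335 > 0  ⇒  (a,b)_∞ = +1.
v=13: a=13^2·(≡2), b=13^1·(≡1) mod 13; (2|13)=-1, (1|13)=+1; (−1)^{2·1·6}·(-1)^1·(+1)^2 = -1.
v=3: a=3^3·(≡1), b=3^1·(≡2) mod 3; (1|3)=+1, (2|3)=-1; (−1)^{3·1·1}·(+1)^1·(-1)^3 = +1.
v=37: a=37^1·(≡28), b=37^0·(≡8) mod 37; (28|37)=+1, (8|37)=-1; (−1)^{1·0·18}·(+1)^0·(-1)^1 = -1.
v=2: v_2(a)=14, v_2(b)=6; units ≡ 7, 7 (mod 8); ε·ε+αω+βω = 1·1+14·0+6·0 ≡ 1  ⇒  (a,b)_2 = -1.
v=23: a=23^2·(≡21), b=23^1·(≡16) mod 23; (21|23)=-1, (16|23)=+1; (−1)^{2·1·11}·(-1)^1·(+1)^2 = -1.
Ram(111, 49335) = {2, 13, 23, 37}; no ℚ_2-point on the conic.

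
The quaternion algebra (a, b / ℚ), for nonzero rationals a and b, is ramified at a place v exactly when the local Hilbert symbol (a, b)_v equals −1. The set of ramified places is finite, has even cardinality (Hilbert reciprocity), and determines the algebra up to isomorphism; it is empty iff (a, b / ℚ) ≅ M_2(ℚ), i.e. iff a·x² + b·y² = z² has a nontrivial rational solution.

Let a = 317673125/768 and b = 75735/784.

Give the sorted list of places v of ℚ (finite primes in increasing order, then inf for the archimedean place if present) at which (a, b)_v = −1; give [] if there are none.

Mod squares: a ≡ 31119, b ≡ 935. Check v ∈ {∞, 2, 3, 5, 7, 11, 17, 23, 41}.
v=5: a=5^4·(≡4), b=5^1·(≡3) mod 5; (4|5)=+1, (3|5)=-1; (−1)^{4·1·2}·(+1)^1·(-1)^4 = +1.
v=41: a=41^1·(≡5), b=41^0·(≡18) mod 41; (5|41)=+1, (18|41)=+1; (−1)^{1·0·20}·(+1)^0·(+1)^1 = +1.
v=3: a=3^-1·(≡2), b=3^4·(≡2) mod 3; (2|3)=-1, (2|3)=-1; (−1)^{-1·4·1}·(-1)^4·(-1)^-1 = -1.
v=2: v_2(a)=-8, v_2(b)=-4; units ≡ 7, 7 (mod 8); ε·ε+αω+βω = 1·1+-8·0+-4·0 ≡ 1  ⇒  (a,b)_2 = -1.
v=∞: 31119 > 0 and 935 > 0  ⇒  (a,b)_∞ = +1.
v=11: a=11^1·(≡7), b=11^1·(≡7) mod 11; (7|11)=-1, (7|11)=-1; (−1)^{1·1·5}·(-1)^1·(-1)^1 = -1.
v=7: a=7^2·(≡1), b=7^-2·(≡1) mod 7; (1|7)=+1, (1|7)=+1; (−1)^{2·-2·3}·(+1)^-2·(+1)^2 = +1.
v=23: a=23^1·(≡11), b=23^0·(≡21) mod 23; (11|23)=-1, (21|23)=-1; (−1)^{1·0·11}·(-1)^0·(-1)^1 = -1.
v=17: a=17^0·(≡8), b=17^1·(≡9) mod 17; (8|17)=+1, (9|17)=+1; (−1)^{0·1·8}·(+1)^1·(+1)^0 = +1.
|Ram(31119, 935)| = 4, even; anisotropic at {2, 3, 11, 23}.

[2, 3, 11, 23]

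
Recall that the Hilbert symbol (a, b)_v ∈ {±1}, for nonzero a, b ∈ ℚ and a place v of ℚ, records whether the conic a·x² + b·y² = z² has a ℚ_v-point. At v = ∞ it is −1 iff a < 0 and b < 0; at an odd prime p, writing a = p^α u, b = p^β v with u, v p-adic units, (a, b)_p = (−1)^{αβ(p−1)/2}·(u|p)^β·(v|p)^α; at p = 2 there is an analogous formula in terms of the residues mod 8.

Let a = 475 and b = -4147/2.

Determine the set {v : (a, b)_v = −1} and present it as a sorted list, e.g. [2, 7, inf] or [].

Mod squares: a ≡ 19, b ≡ -8294. Check v ∈ {∞, 2, 5, 11, 13, 19, 29}.
v=2: v_2(a)=0, v_2(b)=-1; units ≡ 3, 5 (mod 8); ε·ε+αω+βω = 1·0+0·1+-1·1 ≡ 1  ⇒  (a,b)_2 = -1.
v=13: a=13^0·(≡7), b=13^1·(≡3) mod 13; (7|13)=-1, (3|13)=+1; (−1)^{0·1·6}·(-1)^1·(+1)^0 = -1.
v=11: a=11^0·(≡2), b=11^1·(≡4) mod 11; (2|11)=-1, (4|11)=+1; (−1)^{0·1·5}·(-1)^1·(+1)^0 = -1.
v=∞: 19 > 0 and -8294 < 0  ⇒  (a,b)_∞ = +1.
v=5: a=5^2·(≡4), b=5^0·(≡4) mod 5; (4|5)=+1, (4|5)=+1; (−1)^{2·0·2}·(+1)^0·(+1)^2 = +1.
v=29: a=29^0·(≡11), b=29^1·(≡1) mod 29; (11|29)=-1, (1|29)=+1; (−1)^{0·1·14}·(-1)^1·(+1)^0 = -1.
v=19: a=19^1·(≡6), b=19^0·(≡7) mod 19; (6|19)=+1, (7|19)=+1; (−1)^{1·0·9}·(+1)^0·(+1)^1 = +1.
(19, -8294 / ℚ) ramifies at {2, 11, 13, 29}: a division algebra.

[2, 11, 13, 29]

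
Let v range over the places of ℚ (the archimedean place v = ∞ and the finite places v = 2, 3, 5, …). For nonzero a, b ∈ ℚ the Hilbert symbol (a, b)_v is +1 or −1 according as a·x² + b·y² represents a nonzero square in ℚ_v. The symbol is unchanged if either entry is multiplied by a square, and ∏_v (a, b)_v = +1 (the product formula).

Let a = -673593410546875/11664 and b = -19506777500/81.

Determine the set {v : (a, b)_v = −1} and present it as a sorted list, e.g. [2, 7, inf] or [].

[13, 17, 29, inf]

(a, b) ≡ (-121771, -551) mod (ℚ^×)²; places V = {2, 3, 5, 7, 13, 17, 19, 29, ∞}.
(a,b)_2: α=-4, β=2; u≡5, v≡1 (mod 8); ε(u)ε(v)=0·0, αω(v)=-4·0, βω(u)=2·1; sum ≡ 0  ⇒  +1.
(a,b)_7: α=2, u≡4; β=2, v≡1 (mod 7); (4|7)=+1, (1|7)=+1; sign (−1)^0·+1^2·+1^2 = +1.
(a,b)_3: α=-6, u≡2; β=-4, v≡1 (mod 3); (2|3)=-1, (1|3)=+1; sign (−1)^0·-1^-4·+1^-6 = +1.
(a,b)_17: α=3, u≡11; β=2, v≡5 (mod 17); (11|17)=-1, (5|17)=-1; sign (−1)^0·-1^2·-1^3 = -1.
(a,b)_∞: sgn(-121771)=−, sgn(-551)=−, so -1.
(a,b)_19: α=1, u≡15; β=1, v≡1 (mod 19); (15|19)=-1, (1|19)=+1; sign (−1)^1·-1^1·+1^1 = +1.
(a,b)_13: α=1, u≡8; β=0, v≡8 (mod 13); (8|13)=-1, (8|13)=-1; sign (−1)^0·-1^0·-1^1 = -1.
(a,b)_5: α=8, u≡1; β=4, v≡1 (mod 5); (1|5)=+1, (1|5)=+1; sign (−1)^0·+1^4·+1^8 = +1.
(a,b)_29: α=1, u≡13; β=1, v≡26 (mod 29); (13|29)=+1, (26|29)=-1; sign (−1)^0·+1^1·-1^1 = -1.
(-121771, -551 / ℚ) ramifies at {13, 17, 29, ∞}: a division algebra.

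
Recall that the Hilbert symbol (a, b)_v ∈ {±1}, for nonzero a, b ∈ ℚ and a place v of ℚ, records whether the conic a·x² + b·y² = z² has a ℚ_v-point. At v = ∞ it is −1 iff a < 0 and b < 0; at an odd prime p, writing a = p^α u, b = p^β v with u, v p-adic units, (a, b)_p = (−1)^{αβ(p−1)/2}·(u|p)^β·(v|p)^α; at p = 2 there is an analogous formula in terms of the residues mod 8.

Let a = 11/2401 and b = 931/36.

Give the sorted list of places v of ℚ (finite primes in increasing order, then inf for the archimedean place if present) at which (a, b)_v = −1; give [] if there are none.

(a, b) ≡ (11, 19) mod (ℚ^×)²; places V = {2, 3, 7, 11, 19, ∞}.
(a,b)_3: α=0, u≡2; β=-2, v≡1 (mod 3); (2|3)=-1, (1|3)=+1; sign (−1)^0·-1^-2·+1^0 = +1.
(a,b)_19: α=0, u≡7; β=1, v≡4 (mod 19); (7|19)=+1, (4|19)=+1; sign (−1)^0·+1^1·+1^0 = +1.
(a,b)_7: α=-4, u≡4; β=2, v≡5 (mod 7); (4|7)=+1, (5|7)=-1; sign (−1)^0·+1^2·-1^-4 = +1.
(a,b)_11: α=1, u≡4; β=0, v≡6 (mod 11); (4|11)=+1, (6|11)=-1; sign (−1)^0·+1^0·-1^1 = -1.
(a,b)_∞: sgn(11)=+, sgn(19)=+, so +1.
(a,b)_2: α=0, β=-2; u≡3, v≡3 (mod 8); ε(u)ε(v)=1·1, αω(v)=0·1, βω(u)=-2·1; sum ≡ 1  ⇒  -1.
Ram(11, 19) = {2, 11}; no ℚ_2-point on the conic.

[2, 11]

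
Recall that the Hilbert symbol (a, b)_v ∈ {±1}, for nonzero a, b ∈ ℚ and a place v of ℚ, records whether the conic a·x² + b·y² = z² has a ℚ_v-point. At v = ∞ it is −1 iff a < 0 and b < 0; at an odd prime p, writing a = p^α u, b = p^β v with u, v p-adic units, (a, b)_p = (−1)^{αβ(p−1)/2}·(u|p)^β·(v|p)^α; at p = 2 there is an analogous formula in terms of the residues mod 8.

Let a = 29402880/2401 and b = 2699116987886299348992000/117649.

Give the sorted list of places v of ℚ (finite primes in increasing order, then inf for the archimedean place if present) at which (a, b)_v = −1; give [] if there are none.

(a, b) ≡ (114855, 2162095) mod (ℚ^×)²; places V = {2, 3, 5, 7, 13, 19, 29, 31, 37, ∞}.
(a,b)_2: α=8, β=18; u≡7, v≡7 (mod 8); ε(u)ε(v)=1·1, αω(v)=8·0, βω(u)=18·0; sum ≡ 1  ⇒  -1.
(a,b)_3: α=1, u≡2; β=2, v≡1 (mod 3); (2|3)=-1, (1|3)=+1; sign (−1)^0·-1^2·+1^1 = +1.
(a,b)_∞: sgn(114855)=+, sgn(2162095)=+, so +1.
(a,b)_37: α=0, u≡33; β=1, v≡10 (mod 37); (33|37)=+1, (10|37)=+1; sign (−1)^0·+1^1·+1^0 = +1.
(a,b)_7: α=-4, u≡3; β=-6, v≡6 (mod 7); (3|7)=-1, (6|7)=-1; sign (−1)^0·-1^-6·-1^-4 = +1.
(a,b)_5: α=1, u≡1; β=3, v≡4 (mod 5); (1|5)=+1, (4|5)=+1; sign (−1)^0·+1^3·+1^1 = +1.
(a,b)_29: α=0, u≡27; β=1, v≡6 (mod 29); (27|29)=-1, (6|29)=+1; sign (−1)^0·-1^1·+1^0 = -1.
(a,b)_13: α=1, u≡8; β=3, v≡5 (mod 13); (8|13)=-1, (5|13)=-1; sign (−1)^0·-1^3·-1^1 = +1.
(a,b)_19: α=1, u≡12; β=4, v≡5 (mod 19); (12|19)=-1, (5|19)=+1; sign (−1)^0·-1^4·+1^1 = +1.
(a,b)_31: α=1, u≡18; β=3, v≡12 (mod 31); (18|31)=+1, (12|31)=-1; sign (−1)^1·+1^3·-1^1 = +1.
(114855, 2162095 / ℚ) ramifies at {2, 29}: a division algebra.

[2, 29]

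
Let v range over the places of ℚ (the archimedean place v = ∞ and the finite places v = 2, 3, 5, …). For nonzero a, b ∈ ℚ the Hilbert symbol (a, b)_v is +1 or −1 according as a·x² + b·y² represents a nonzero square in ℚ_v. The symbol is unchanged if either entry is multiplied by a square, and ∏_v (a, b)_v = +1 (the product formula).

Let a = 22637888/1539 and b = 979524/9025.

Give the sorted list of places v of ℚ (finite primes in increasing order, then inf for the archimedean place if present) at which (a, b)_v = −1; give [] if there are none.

(a, b) ≡ (39767, 161) mod (ℚ^×)²; places V = {2, 3, 5, 7, 13, 19, 23, ∞}.
(a,b)_23: α=1, u≡3; β=1, v≡17 (mod 23); (3|23)=+1, (17|23)=-1; sign (−1)^1·+1^1·-1^1 = +1.
(a,b)_∞: sgn(39767)=+, sgn(161)=+, so +1.
(a,b)_7: α=1, u≡2; β=1, v≡1 (mod 7); (2|7)=+1, (1|7)=+1; sign (−1)^1·+1^1·+1^1 = -1.
(a,b)_3: α=-4, u≡2; β=2, v≡2 (mod 3); (2|3)=-1, (2|3)=-1; sign (−1)^0·-1^2·-1^-4 = +1.
(a,b)_19: α=-1, u≡3; β=-2, v≡6 (mod 19); (3|19)=-1, (6|19)=+1; sign (−1)^0·-1^-2·+1^-1 = +1.
(a,b)_13: α=3, u≡12; β=2, v≡8 (mod 13); (12|13)=+1, (8|13)=-1; sign (−1)^0·+1^2·-1^3 = -1.
(a,b)_5: α=0, u≡2; β=-2, v≡4 (mod 5); (2|5)=-1, (4|5)=+1; sign (−1)^0·-1^-2·+1^0 = +1.
(a,b)_2: α=6, β=2; u≡7, v≡1 (mod 8); ε(u)ε(v)=1·0, αω(v)=6·0, βω(u)=2·0; sum ≡ 0  ⇒  +1.
(39767, 161 / ℚ) ramifies at {7, 13}: a division algebra.

[7, 13]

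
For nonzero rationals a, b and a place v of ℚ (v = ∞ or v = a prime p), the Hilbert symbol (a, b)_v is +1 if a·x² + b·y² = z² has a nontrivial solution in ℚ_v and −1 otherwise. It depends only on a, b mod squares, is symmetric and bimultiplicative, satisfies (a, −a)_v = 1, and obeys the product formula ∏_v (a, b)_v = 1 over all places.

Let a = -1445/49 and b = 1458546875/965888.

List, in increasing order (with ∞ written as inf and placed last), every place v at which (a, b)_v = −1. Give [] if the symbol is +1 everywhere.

Mod squares: a ≡ -5, b ≡ 24871. Check v ∈ {∞, 2, 5, 7, 11, 17, 19}.
v=19: a=19^0·(≡12), b=19^1·(≡5) mod 19; (12|19)=-1, (5|19)=+1; (−1)^{0·1·9}·(-1)^1·(+1)^0 = -1.
v=7: a=7^-2·(≡4), b=7^-3·(≡1) mod 7; (4|7)=+1, (1|7)=+1; (−1)^{-2·-3·3}·(+1)^-3·(+1)^-2 = +1.
v=2: v_2(a)=0, v_2(b)=-8; units ≡ 3, 7 (mod 8); ε·ε+αω+βω = 1·1+0·0+-8·1 ≡ 1  ⇒  (a,b)_2 = -1.
v=17: a=17^2·(≡11), b=17^3·(≡13) mod 17; (11|17)=-1, (13|17)=+1; (−1)^{2·3·8}·(-1)^3·(+1)^2 = -1.
v=∞: -5 < 0 and 24871 > 0  ⇒  (a,b)_∞ = +1.
v=5: a=5^1·(≡4), b=5^6·(≡4) mod 5; (4|5)=+1, (4|5)=+1; (−1)^{1·6·2}·(+1)^6·(+1)^1 = +1.
v=11: a=11^0·(≡8), b=11^-1·(≡10) mod 11; (8|11)=-1, (10|11)=-1; (−1)^{0·-1·5}·(-1)^-1·(-1)^0 = -1.
Ram(-5, 24871) = {2, 11, 17, 19}; no ℚ_2-point on the conic.

[2, 11, 17, 19]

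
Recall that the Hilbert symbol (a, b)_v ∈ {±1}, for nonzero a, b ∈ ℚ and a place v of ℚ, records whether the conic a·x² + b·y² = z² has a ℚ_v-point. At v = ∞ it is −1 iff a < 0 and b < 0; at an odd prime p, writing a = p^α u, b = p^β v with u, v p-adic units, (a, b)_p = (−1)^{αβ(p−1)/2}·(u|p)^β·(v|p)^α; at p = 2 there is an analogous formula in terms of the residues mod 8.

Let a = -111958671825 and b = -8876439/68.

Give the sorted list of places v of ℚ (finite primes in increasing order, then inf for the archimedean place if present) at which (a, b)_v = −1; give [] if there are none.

[3, 7, 11, inf]

(a, b) ≡ (-17017, -138567) mod (ℚ^×)²; places V = {2, 3, 5, 7, 11, 13, 17, 19, ∞}.
(a,b)_11: α=1, u≡5; β=3, v≡4 (mod 11); (5|11)=+1, (4|11)=+1; sign (−1)^1·+1^3·+1^1 = -1.
(a,b)_7: α=1, u≡3; β=0, v≡6 (mod 7); (3|7)=-1, (6|7)=-1; sign (−1)^0·-1^0·-1^1 = -1.
(a,b)_2: α=0, β=-2; u≡7, v≡1 (mod 8); ε(u)ε(v)=1·0, αω(v)=0·0, βω(u)=-2·0; sum ≡ 0  ⇒  +1.
(a,b)_13: α=1, u≡12; β=1, v≡3 (mod 13); (12|13)=+1, (3|13)=+1; sign (−1)^0·+1^1·+1^1 = +1.
(a,b)_5: α=2, u≡2; β=0, v≡2 (mod 5); (2|5)=-1, (2|5)=-1; sign (−1)^0·-1^0·-1^2 = +1.
(a,b)_19: α=2, u≡9; β=1, v≡13 (mod 19); (9|19)=+1, (13|19)=-1; sign (−1)^0·+1^1·-1^2 = +1.
(a,b)_∞: sgn(-17017)=−, sgn(-138567)=−, so -1.
(a,b)_17: α=1, u≡8; β=-1, v≡15 (mod 17); (8|17)=+1, (15|17)=+1; sign (−1)^0·+1^-1·+1^1 = +1.
(a,b)_3: α=6, u≡2; β=3, v≡2 (mod 3); (2|3)=-1, (2|3)=-1; sign (−1)^0·-1^3·-1^6 = -1.
Ram(-17017, -138567) = {3, 7, 11, ∞}; no ℚ_3-point on the conic.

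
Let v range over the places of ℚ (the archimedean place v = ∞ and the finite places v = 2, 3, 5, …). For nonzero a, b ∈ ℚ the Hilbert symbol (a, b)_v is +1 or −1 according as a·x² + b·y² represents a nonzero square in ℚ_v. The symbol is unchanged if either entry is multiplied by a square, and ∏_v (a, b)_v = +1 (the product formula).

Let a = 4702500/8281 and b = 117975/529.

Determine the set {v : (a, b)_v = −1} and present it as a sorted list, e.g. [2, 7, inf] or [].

[3, 11]

(a, b) ≡ (209, 39) mod (ℚ^×)²; places V = {2, 3, 5, 7, 11, 13, 19, 23, ∞}.
(a,b)_11: α=1, u≡2; β=2, v≡7 (mod 11); (2|11)=-1, (7|11)=-1; sign (−1)^0·-1^2·-1^1 = -1.
(a,b)_2: α=2, β=0; u≡1, v≡7 (mod 8); ε(u)ε(v)=0·1, αω(v)=2·0, βω(u)=0·0; sum ≡ 0  ⇒  +1.
(a,b)_∞: sgn(209)=+, sgn(39)=+, so +1.
(a,b)_19: α=1, u≡17; β=0, v≡5 (mod 19); (17|19)=+1, (5|19)=+1; sign (−1)^0·+1^0·+1^1 = +1.
(a,b)_7: α=-2, u≡5; β=0, v≡1 (mod 7); (5|7)=-1, (1|7)=+1; sign (−1)^0·-1^0·+1^-2 = +1.
(a,b)_3: α=2, u≡2; β=1, v≡1 (mod 3); (2|3)=-1, (1|3)=+1; sign (−1)^0·-1^1·+1^2 = -1.
(a,b)_13: α=-2, u≡1; β=1, v≡3 (mod 13); (1|13)=+1, (3|13)=+1; sign (−1)^0·+1^1·+1^-2 = +1.
(a,b)_5: α=4, u≡4; β=2, v≡1 (mod 5); (4|5)=+1, (1|5)=+1; sign (−1)^0·+1^2·+1^4 = +1.
(a,b)_23: α=0, u≡12; β=-2, v≡8 (mod 23); (12|23)=+1, (8|23)=+1; sign (−1)^0·+1^-2·+1^0 = +1.
Ram(209, 39) = {3, 11}; no ℚ_3-point on the conic.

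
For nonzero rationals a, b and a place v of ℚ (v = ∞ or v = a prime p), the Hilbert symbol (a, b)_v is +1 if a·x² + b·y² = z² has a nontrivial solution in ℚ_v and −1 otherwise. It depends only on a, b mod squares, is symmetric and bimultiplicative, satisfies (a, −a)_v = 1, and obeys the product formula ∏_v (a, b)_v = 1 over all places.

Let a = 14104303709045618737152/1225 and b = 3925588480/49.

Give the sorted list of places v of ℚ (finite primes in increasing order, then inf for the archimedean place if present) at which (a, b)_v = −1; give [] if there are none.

[5, 11, 19, 23]

(a, b) ≡ (22, 126730) mod (ℚ^×)²; places V = {2, 3, 5, 7, 11, 19, 23, 29, 43, ∞}.
(a,b)_5: α=-2, u≡3; β=1, v≡4 (mod 5); (3|5)=-1, (4|5)=+1; sign (−1)^0·-1^1·+1^-2 = -1.
(a,b)_3: α=2, u≡1; β=0, v≡1 (mod 3); (1|3)=+1, (1|3)=+1; sign (−1)^0·+1^0·+1^2 = +1.
(a,b)_29: α=2, u≡22; β=1, v≡4 (mod 29); (22|29)=+1, (4|29)=+1; sign (−1)^0·+1^1·+1^2 = +1.
(a,b)_∞: sgn(22)=+, sgn(126730)=+, so +1.
(a,b)_2: α=15, β=9; u≡3, v≡5 (mod 8); ε(u)ε(v)=1·0, αω(v)=15·1, βω(u)=9·1; sum ≡ 0  ⇒  +1.
(a,b)_43: α=2, u≡3; β=0, v≡24 (mod 43); (3|43)=-1, (24|43)=+1; sign (−1)^0·-1^0·+1^2 = +1.
(a,b)_11: α=5, u≡6; β=2, v≡6 (mod 11); (6|11)=-1, (6|11)=-1; sign (−1)^0·-1^2·-1^5 = -1.
(a,b)_23: α=2, u≡22; β=1, v≡9 (mod 23); (22|23)=-1, (9|23)=+1; sign (−1)^0·-1^1·+1^2 = -1.
(a,b)_7: α=-2, u≡2; β=-2, v≡2 (mod 7); (2|7)=+1, (2|7)=+1; sign (−1)^0·+1^-2·+1^-2 = +1.
(a,b)_19: α=2, u≡2; β=1, v≡4 (mod 19); (2|19)=-1, (4|19)=+1; sign (−1)^0·-1^1·+1^2 = -1.
Ram(22, 126730) = {5, 11, 19, 23}; no ℚ_5-point on the conic.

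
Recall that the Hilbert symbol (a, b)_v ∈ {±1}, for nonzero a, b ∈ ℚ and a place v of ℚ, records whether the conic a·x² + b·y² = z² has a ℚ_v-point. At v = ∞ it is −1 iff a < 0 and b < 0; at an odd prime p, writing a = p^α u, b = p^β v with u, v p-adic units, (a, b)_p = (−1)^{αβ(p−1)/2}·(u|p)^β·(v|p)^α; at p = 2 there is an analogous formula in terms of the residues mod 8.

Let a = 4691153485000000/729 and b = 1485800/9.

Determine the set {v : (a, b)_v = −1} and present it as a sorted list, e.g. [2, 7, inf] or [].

(a, b) ≡ (85, 14858) mod (ℚ^×)²; places V = {2, 3, 5, 17, 19, 23, ∞}.
(a,b)_17: α=3, u≡7; β=1, v≡6 (mod 17); (7|17)=-1, (6|17)=-1; sign (−1)^0·-1^1·-1^3 = +1.
(a,b)_5: α=7, u≡2; β=2, v≡3 (mod 5); (2|5)=-1, (3|5)=-1; sign (−1)^0·-1^2·-1^7 = -1.
(a,b)_19: α=2, u≡4; β=1, v≡8 (mod 19); (4|19)=+1, (8|19)=-1; sign (−1)^0·+1^1·-1^2 = +1.
(a,b)_∞: sgn(85)=+, sgn(14858)=+, so +1.
(a,b)_23: α=2, u≡6; β=1, v≡12 (mod 23); (6|23)=+1, (12|23)=+1; sign (−1)^0·+1^1·+1^2 = +1.
(a,b)_2: α=6, β=3; u≡5, v≡5 (mod 8); ε(u)ε(v)=0·0, αω(v)=6·1, βω(u)=3·1; sum ≡ 1  ⇒  -1.
(a,b)_3: α=-6, u≡1; β=-2, v≡2 (mod 3); (1|3)=+1, (2|3)=-1; sign (−1)^0·+1^-2·-1^-6 = +1.
|Ram(85, 14858)| = 2, even; anisotropic at {2, 5}.

[2, 5]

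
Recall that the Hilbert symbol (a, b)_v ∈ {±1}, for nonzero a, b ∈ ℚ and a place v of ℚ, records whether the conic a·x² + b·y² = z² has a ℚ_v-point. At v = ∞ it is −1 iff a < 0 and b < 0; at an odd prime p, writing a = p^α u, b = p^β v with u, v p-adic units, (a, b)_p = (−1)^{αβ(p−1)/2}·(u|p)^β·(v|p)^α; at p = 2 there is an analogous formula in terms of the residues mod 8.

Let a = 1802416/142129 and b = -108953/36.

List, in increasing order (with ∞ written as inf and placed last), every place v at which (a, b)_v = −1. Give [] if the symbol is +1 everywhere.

Mod squares: a ≡ 19, b ≡ -377. Check v ∈ {∞, 2, 3, 7, 11, 13, 17, 19, 29}.
v=7: a=7^2·(≡6), b=7^0·(≡2) mod 7; (6|7)=-1, (2|7)=+1; (−1)^{2·0·3}·(-1)^0·(+1)^2 = +1.
v=2: v_2(a)=4, v_2(b)=-2; units ≡ 3, 7 (mod 8); ε·ε+αω+βω = 1·1+4·0+-2·1 ≡ 1  ⇒  (a,b)_2 = -1.
v=11: a=11^2·(≡10), b=11^0·(≡8) mod 11; (10|11)=-1, (8|11)=-1; (−1)^{2·0·5}·(-1)^0·(-1)^2 = +1.
v=19: a=19^1·(≡6), b=19^0·(≡13) mod 19; (6|19)=+1, (13|19)=-1; (−1)^{1·0·9}·(+1)^0·(-1)^1 = -1.
v=29: a=29^-2·(≡10), b=29^1·(≡6) mod 29; (10|29)=-1, (6|29)=+1; (−1)^{-2·1·14}·(-1)^1·(+1)^-2 = -1.
v=13: a=13^-2·(≡2), b=13^1·(≡3) mod 13; (2|13)=-1, (3|13)=+1; (−1)^{-2·1·6}·(-1)^1·(+1)^-2 = -1.
v=17: a=17^0·(≡16), b=17^2·(≡7) mod 17; (16|17)=+1, (7|17)=-1; (−1)^{0·2·8}·(+1)^2·(-1)^0 = +1.
v=∞: 19 > 0 and -377 < 0  ⇒  (a,b)_∞ = +1.
v=3: a=3^0·(≡1), b=3^-2·(≡1) mod 3; (1|3)=+1, (1|3)=+1; (−1)^{0·-2·1}·(+1)^-2·(+1)^0 = +1.
|Ram(19, -377)| = 4, even; anisotropic at {2, 13, 19, 29}.

[2, 13, 19, 29]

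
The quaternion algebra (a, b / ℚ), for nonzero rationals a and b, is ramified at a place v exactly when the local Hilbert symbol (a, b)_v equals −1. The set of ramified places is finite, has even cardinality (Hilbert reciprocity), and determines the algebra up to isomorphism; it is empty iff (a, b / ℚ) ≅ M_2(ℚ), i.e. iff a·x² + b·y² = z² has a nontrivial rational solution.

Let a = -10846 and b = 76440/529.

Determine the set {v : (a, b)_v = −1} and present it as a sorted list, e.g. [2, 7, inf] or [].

Mod squares: a ≡ -10846, b ≡ 390. Check v ∈ {∞, 2, 3, 5, 7, 11, 13, 17, 23, 29}.
v=5: a=5^0·(≡4), b=5^1·(≡2) mod 5; (4|5)=+1, (2|5)=-1; (−1)^{0·1·2}·(+1)^1·(-1)^0 = +1.
v=11: a=11^1·(≡4), b=11^0·(≡1) mod 11; (4|11)=+1, (1|11)=+1; (−1)^{1·0·5}·(+1)^0·(+1)^1 = +1.
v=23: a=23^0·(≡10), b=23^-2·(≡11) mod 23; (10|23)=-1, (11|23)=-1; (−1)^{0·-2·11}·(-1)^-2·(-1)^0 = +1.
v=2: v_2(a)=1, v_2(b)=3; units ≡ 1, 3 (mod 8); ε·ε+αω+βω = 0·1+1·1+3·0 ≡ 1  ⇒  (a,b)_2 = -1.
v=3: a=3^0·(≡2), b=3^1·(≡1) mod 3; (2|3)=-1, (1|3)=+1; (−1)^{0·1·1}·(-1)^1·(+1)^0 = -1.
v=29: a=29^1·(≡3), b=29^0·(≡16) mod 29; (3|29)=-1, (16|29)=+1; (−1)^{1·0·14}·(-1)^0·(+1)^1 = +1.
v=∞: -10846 < 0 and 390 > 0  ⇒  (a,b)_∞ = +1.
v=17: a=17^1·(≡8), b=17^0·(≡4) mod 17; (8|17)=+1, (4|17)=+1; (−1)^{1·0·8}·(+1)^0·(+1)^1 = +1.
v=13: a=13^0·(≡9), b=13^1·(≡12) mod 13; (9|13)=+1, (12|13)=+1; (−1)^{0·1·6}·(+1)^1·(+1)^0 = +1.
v=7: a=7^0·(≡4), b=7^2·(≡5) mod 7; (4|7)=+1, (5|7)=-1; (−1)^{0·2·3}·(+1)^2·(-1)^0 = +1.
|Ram(-10846, 390)| = 2, even; anisotropic at {2, 3}.

[2, 3]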